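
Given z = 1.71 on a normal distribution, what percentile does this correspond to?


CDF(z) = 0.5 * (1 + erf(z/sqrt(2)))
erf(1.2092) = 0.9127
CDF = 0.9564
Percentile rank = 0.9564 * 100 = 95.64

95.64


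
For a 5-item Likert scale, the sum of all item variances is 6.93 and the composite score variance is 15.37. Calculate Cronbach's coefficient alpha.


alpha = (k/(k-1)) * (1 - sum(si^2)/s_total^2)
= (5/4) * (1 - 6.93/15.37)
alpha = 0.6864

0.6864


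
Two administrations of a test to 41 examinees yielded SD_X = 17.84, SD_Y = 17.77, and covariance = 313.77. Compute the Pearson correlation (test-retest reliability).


r = cov(X,Y) / (SD_X * SD_Y)
r = 313.77 / (17.84 * 17.77)
r = 313.77 / 317.0168
r = 0.9898

0.9898


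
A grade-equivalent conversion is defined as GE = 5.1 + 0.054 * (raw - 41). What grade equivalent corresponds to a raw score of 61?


raw - median = 61 - 41 = 20
slope * diff = 0.054 * 20 = 1.08
GE = 5.1 + 1.08
GE = 6.18

6.18


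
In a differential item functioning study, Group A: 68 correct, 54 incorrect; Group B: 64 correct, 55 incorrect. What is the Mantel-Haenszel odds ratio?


Odds_A = 68/54 = 1.2593
Odds_B = 64/55 = 1.1636
OR = Odds_A / Odds_B = 1.2593 / 1.1636
Exactly, OR = (68 * 55) / (54 * 64) = 3740 / 3456
OR = 1.0822

1.0822


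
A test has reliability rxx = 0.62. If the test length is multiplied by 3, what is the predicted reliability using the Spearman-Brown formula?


r_new = (n * rxx) / (1 + (n-1) * rxx)
r_new = (3 * 0.62) / (1 + 2 * 0.62)
r_new = 1.86 / 2.24
r_new = 0.8304

0.8304


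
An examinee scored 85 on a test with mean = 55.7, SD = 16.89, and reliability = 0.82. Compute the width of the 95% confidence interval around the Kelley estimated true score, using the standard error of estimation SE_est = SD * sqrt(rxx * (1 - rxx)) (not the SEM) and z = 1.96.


True score estimate = 0.82*85 + 0.18*55.7 = 79.726
SE_est = SD * sqrt(rxx * (1 - rxx)) = 16.89 * sqrt(0.82 * 0.18) = 16.89 * sqrt(0.1476) = 6.488926
CI = T_est +/- z * SE_est, so width = 2 * z * SE_est = 2 * 1.96 * 6.488926
Width = 25.4366

25.4366


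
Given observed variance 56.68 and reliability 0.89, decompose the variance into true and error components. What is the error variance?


var_true = rxx * var_obs = 0.89 * 56.68 = 50.4452
var_error = var_obs - var_true
var_error = 56.68 - 50.4452
var_error = 6.2348

6.2348


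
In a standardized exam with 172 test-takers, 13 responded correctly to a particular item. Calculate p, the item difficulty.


Item difficulty p = number correct / total examinees
p = 13 / 172
p = 0.0756

0.0756


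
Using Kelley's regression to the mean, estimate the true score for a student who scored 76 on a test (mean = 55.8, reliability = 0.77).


T_est = rxx * X + (1 - rxx) * mean
T_est = 0.77 * 76 + 0.23 * 55.8
T_est = 58.52 + 12.834
T_est = 71.354

71.354


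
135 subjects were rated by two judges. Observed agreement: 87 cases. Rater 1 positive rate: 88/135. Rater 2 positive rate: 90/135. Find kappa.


P_o = 87/135 = 0.644444
P_e = (88*90 + 47*45) / 18225 = 0.550617
kappa = (P_o - P_e) / (1 - P_e)
kappa = (0.644444 - 0.550617) / (1 - 0.550617)
kappa = 0.2088

0.2088


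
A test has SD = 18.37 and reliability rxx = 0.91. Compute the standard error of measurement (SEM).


SEM = SD * sqrt(1 - rxx)
SEM = 18.37 * sqrt(1 - 0.91)
SEM = 18.37 * sqrt(0.09) = 18.37 * 0.3
SEM = 5.511

5.511


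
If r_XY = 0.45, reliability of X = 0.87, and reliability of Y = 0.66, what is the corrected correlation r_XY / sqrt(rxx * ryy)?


r_corrected = rxy / sqrt(rxx * ryy)
= 0.45 / sqrt(0.87 * 0.66)
= 0.45 / sqrt(0.5742)
= 0.45 / 0.75776
r_corrected = 0.5939

0.5939


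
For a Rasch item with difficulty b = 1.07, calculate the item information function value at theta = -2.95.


P = 1/(1+exp(-(-2.95-1.07))) = 0.0176
I = P*(1-P) = 0.0176 * 0.9824
I = 0.0173

0.0173


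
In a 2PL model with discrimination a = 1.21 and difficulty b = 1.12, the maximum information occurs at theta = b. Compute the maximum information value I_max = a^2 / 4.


For 2PL, max info at theta = b = 1.12
I_max = a^2 / 4 = 1.21^2 / 4
= 1.4641 / 4
I_max = 0.366

0.366


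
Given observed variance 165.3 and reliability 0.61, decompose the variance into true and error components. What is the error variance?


var_true = rxx * var_obs = 0.61 * 165.3 = 100.833
var_error = var_obs - var_true
var_error = 165.3 - 100.833
var_error = 64.467

64.467


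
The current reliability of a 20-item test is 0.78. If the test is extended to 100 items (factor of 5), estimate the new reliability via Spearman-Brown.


r_new = (n * rxx) / (1 + (n-1) * rxx)
r_new = (5 * 0.78) / (1 + 4 * 0.78)
r_new = 3.9 / 4.12
r_new = 0.9466

0.9466


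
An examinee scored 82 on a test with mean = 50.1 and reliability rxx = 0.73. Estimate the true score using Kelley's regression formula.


T_est = rxx * X + (1 - rxx) * mean
T_est = 0.73 * 82 + 0.27 * 50.1
T_est = 59.86 + 13.527
T_est = 73.387

73.387


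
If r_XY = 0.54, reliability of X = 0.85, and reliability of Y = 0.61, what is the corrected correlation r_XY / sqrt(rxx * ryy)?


r_corrected = rxy / sqrt(rxx * ryy)
= 0.54 / sqrt(0.85 * 0.61)
= 0.54 / sqrt(0.5185)
= 0.54 / 0.720069
r_corrected = 0.7499

0.7499


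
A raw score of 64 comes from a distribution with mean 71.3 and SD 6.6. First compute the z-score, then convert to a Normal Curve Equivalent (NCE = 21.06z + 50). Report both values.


z = (X - mean) / SD = (64 - 71.3) / 6.6
z = -7.3 / 6.6
z = -1.1061
NCE = NCE = 21.06z + 50
Carry z at full precision (z = -7.3 / 6.6) into the conversion:
NCE = 21.06 * (-7.3 / 6.6) + 50 = -153.738 / 6.6 + 50
NCE = -23.2936 + 50
NCE = 26.7064

26.7064


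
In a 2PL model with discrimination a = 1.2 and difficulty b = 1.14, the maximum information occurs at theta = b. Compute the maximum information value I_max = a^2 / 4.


For 2PL, max info at theta = b = 1.14
I_max = a^2 / 4 = 1.2^2 / 4
= 1.44 / 4
I_max = 0.36

0.36


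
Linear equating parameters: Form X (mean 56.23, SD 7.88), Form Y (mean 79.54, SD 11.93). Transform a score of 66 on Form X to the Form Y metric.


slope = SD_Y / SD_X = 11.93 / 7.88 ~ 1.514
intercept = mean_Y - slope * mean_X = 79.54 - (11.93 / 7.88) * 56.23 ~ -5.5899
Y = slope * X + intercept. To avoid rounding drift from the rounded slope/intercept, evaluate the equivalent form Y = mean_Y + SD_Y * (X - mean_X) / SD_X at full precision:
Y = 79.54 + 11.93 * (66 - 56.23) / 7.88
Y = 79.54 + 11.93 * 9.77 / 7.88
Y = 79.54 + 116.5561 / 7.88
Y = 79.54 + 14.7914
Y = 94.3314

94.3314


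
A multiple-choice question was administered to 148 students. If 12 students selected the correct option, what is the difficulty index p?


Item difficulty p = number correct / total examinees
p = 12 / 148
p = 0.0811

0.0811


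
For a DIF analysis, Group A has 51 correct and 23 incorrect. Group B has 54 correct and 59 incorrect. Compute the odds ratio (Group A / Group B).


Odds_A = 51/23 = 2.2174
Odds_B = 54/59 = 0.9153
OR = Odds_A / Odds_B = 2.2174 / 0.9153
Exactly, OR = (51 * 59) / (23 * 54) = 3009 / 1242
OR = 2.4227

2.4227


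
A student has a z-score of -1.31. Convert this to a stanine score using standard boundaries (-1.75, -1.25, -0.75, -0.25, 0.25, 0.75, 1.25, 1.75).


Stanine boundaries: [-1.75, -1.25, -0.75, -0.25, 0.25, 0.75, 1.25, 1.75]
z = -1.31
Check each boundary:
  z >= -1.75 -> could be stanine 2
  z < -1.25
  z < -0.75
  z < -0.25
  z < 0.25
  z < 0.75
  z < 1.25
  z < 1.75
Highest qualifying boundary gives stanine = 2

2


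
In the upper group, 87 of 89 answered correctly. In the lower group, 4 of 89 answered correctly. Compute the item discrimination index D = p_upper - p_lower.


p_upper = 87/89 = 0.9775
p_lower = 4/89 = 0.0449
D = 0.9775 - 0.0449 = 0.9326

0.9326


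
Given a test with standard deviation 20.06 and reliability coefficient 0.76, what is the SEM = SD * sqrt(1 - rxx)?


SEM = SD * sqrt(1 - rxx)
SEM = 20.06 * sqrt(1 - 0.76)
SEM = 20.06 * sqrt(0.24) = 20.06 * 0.489898
SEM = 9.8274

9.8274


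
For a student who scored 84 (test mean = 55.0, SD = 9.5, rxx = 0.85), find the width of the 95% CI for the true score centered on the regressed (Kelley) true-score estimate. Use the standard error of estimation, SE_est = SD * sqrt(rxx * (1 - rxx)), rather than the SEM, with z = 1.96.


True score estimate = 0.85*84 + 0.15*55.0 = 79.65
SE_est = SD * sqrt(rxx * (1 - rxx)) = 9.5 * sqrt(0.85 * 0.15) = 9.5 * sqrt(0.1275) = 3.392179
CI = T_est +/- z * SE_est, so width = 2 * z * SE_est = 2 * 1.96 * 3.392179
Width = 13.2973

13.2973


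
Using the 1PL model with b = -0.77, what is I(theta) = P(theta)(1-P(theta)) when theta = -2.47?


P = 1/(1+exp(-(-2.47--0.77))) = 0.1545
I = P*(1-P) = 0.1545 * 0.8455
I = 0.1306

0.1306


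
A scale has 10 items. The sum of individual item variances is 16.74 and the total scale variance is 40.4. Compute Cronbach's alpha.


alpha = (k/(k-1)) * (1 - sum(si^2)/s_total^2)
= (10/9) * (1 - 16.74/40.4)
alpha = 0.6507

0.6507


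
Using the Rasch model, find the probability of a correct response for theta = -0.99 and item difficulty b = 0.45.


theta - b = -0.99 - 0.45 = -1.44
exp(-(theta - b)) = exp(1.44) = 4.2207
P = 1 / (1 + 4.2207)
P = 0.1915

0.1915


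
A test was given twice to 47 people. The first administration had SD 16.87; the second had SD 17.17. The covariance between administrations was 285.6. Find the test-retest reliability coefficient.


r = cov(X,Y) / (SD_X * SD_Y)
r = 285.6 / (16.87 * 17.17)
r = 285.6 / 289.6579
r = 0.986

0.986


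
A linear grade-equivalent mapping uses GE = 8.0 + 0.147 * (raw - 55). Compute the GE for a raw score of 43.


raw - median = 43 - 55 = -12
slope * diff = 0.147 * -12 = -1.764
GE = 8.0 + -1.764
GE = 6.236

6.236


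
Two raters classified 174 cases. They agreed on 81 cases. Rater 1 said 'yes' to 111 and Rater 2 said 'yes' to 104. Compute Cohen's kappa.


P_o = 81/174 = 0.465517
P_e = (111*104 + 63*70) / 30276 = 0.526952
kappa = (P_o - P_e) / (1 - P_e)
kappa = (0.465517 - 0.526952) / (1 - 0.526952)
kappa = -0.1299

-0.1299


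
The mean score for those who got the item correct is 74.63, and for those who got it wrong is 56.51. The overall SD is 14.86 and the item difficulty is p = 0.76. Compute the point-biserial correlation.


q = 1 - p = 0.24
rpb = ((M1 - M0) / SD) * sqrt(p * q)
rpb = ((74.63 - 56.51) / 14.86) * sqrt(0.76 * 0.24)
rpb = 0.5208

0.5208


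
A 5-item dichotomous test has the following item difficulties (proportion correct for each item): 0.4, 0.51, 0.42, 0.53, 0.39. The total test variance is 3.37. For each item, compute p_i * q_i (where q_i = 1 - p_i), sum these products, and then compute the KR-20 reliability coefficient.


For each item, compute p_i * q_i:
  Item 1: 0.4 * 0.6 = 0.24
  Item 2: 0.51 * 0.49 = 0.2499
  Item 3: 0.42 * 0.58 = 0.2436
  Item 4: 0.53 * 0.47 = 0.2491
  Item 5: 0.39 * 0.61 = 0.2379
Sum(p_i * q_i) = 0.24 + 0.2499 + 0.2436 + 0.2491 + 0.2379 = 1.2205
KR-20 = (k/(k-1)) * (1 - Sum(p_i*q_i) / Var_total)
= (5/4) * (1 - 1.2205/3.37)
= 1.25 * 0.6378
KR-20 = 0.7973

0.7973


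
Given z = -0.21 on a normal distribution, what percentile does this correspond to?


CDF(z) = 0.5 * (1 + erf(z/sqrt(2)))
erf(-0.1485) = -0.1663
CDF = 0.4168
Percentile rank = 0.4168 * 100 = 41.68

41.68


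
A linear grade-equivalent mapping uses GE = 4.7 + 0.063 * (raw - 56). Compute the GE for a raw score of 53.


raw - median = 53 - 56 = -3
slope * diff = 0.063 * -3 = -0.189
GE = 4.7 + -0.189
GE = 4.511

4.511


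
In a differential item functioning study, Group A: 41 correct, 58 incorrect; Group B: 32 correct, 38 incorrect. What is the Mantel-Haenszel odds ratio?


Odds_A = 41/58 = 0.7069
Odds_B = 32/38 = 0.8421
OR = Odds_A / Odds_B = 0.7069 / 0.8421
Exactly, OR = (41 * 38) / (58 * 32) = 1558 / 1856
OR = 0.8394

0.8394


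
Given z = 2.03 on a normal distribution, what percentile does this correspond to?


CDF(z) = 0.5 * (1 + erf(z/sqrt(2)))
erf(1.4354) = 0.9576
CDF = 0.9788
Percentile rank = 0.9788 * 100 = 97.88

97.88


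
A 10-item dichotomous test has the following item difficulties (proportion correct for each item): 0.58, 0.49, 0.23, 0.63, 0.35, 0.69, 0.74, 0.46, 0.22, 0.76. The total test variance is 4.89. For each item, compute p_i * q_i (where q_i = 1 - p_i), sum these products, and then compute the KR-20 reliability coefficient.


For each item, compute p_i * q_i:
  Item 1: 0.58 * 0.42 = 0.2436
  Item 2: 0.49 * 0.51 = 0.2499
  Item 3: 0.23 * 0.77 = 0.1771
  Item 4: 0.63 * 0.37 = 0.2331
  Item 5: 0.35 * 0.65 = 0.2275
  Item 6: 0.69 * 0.31 = 0.2139
  Item 7: 0.74 * 0.26 = 0.1924
  Item 8: 0.46 * 0.54 = 0.2484
  Item 9: 0.22 * 0.78 = 0.1716
  Item 10: 0.76 * 0.24 = 0.1824
Sum(p_i * q_i) = 0.2436 + 0.2499 + 0.1771 + 0.2331 + 0.2275 + 0.2139 + 0.1924 + 0.2484 + 0.1716 + 0.1824 = 2.1399
KR-20 = (k/(k-1)) * (1 - Sum(p_i*q_i) / Var_total)
= (10/9) * (1 - 2.1399/4.89)
= 1.1111 * 0.5624
KR-20 = 0.6249

0.6249


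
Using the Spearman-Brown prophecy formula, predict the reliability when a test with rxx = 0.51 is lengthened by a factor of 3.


r_new = (n * rxx) / (1 + (n-1) * rxx)
r_new = (3 * 0.51) / (1 + 2 * 0.51)
r_new = 1.53 / 2.02
r_new = 0.7574

0.7574


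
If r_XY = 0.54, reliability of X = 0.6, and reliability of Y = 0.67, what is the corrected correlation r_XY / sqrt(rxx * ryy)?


r_corrected = rxy / sqrt(rxx * ryy)
= 0.54 / sqrt(0.6 * 0.67)
= 0.54 / sqrt(0.402)
= 0.54 / 0.634035
r_corrected = 0.8517

0.8517


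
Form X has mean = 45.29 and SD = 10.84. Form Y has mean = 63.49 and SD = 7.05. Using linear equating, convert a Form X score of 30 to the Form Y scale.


slope = SD_Y / SD_X = 7.05 / 10.84 ~ 0.6504
intercept = mean_Y - slope * mean_X = 63.49 - (7.05 / 10.84) * 45.29 ~ 34.0348
Y = slope * X + intercept. To avoid rounding drift from the rounded slope/intercept, evaluate the equivalent form Y = mean_Y + SD_Y * (X - mean_X) / SD_X at full precision:
Y = 63.49 + 7.05 * (30 - 45.29) / 10.84
Y = 63.49 - 7.05 * 15.29 / 10.84
Y = 63.49 - 107.7945 / 10.84
Y = 63.49 - 9.9441
Y = 53.5459

53.5459


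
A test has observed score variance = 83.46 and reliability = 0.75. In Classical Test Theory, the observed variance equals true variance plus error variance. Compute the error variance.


var_true = rxx * var_obs = 0.75 * 83.46 = 62.595
var_error = var_obs - var_true
var_error = 83.46 - 62.595
var_error = 20.865

20.865


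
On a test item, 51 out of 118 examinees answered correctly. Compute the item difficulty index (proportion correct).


Item difficulty p = number correct / total examinees
p = 51 / 118
p = 0.4322

0.4322


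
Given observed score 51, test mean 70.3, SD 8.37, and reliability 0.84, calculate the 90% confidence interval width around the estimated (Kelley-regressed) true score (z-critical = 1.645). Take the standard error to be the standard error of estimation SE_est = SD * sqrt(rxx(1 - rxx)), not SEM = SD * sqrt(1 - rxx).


True score estimate = 0.84*51 + 0.16*70.3 = 54.088
SE_est = SD * sqrt(rxx * (1 - rxx)) = 8.37 * sqrt(0.84 * 0.16) = 8.37 * sqrt(0.1344) = 3.068493
CI = T_est +/- z * SE_est, so width = 2 * z * SE_est = 2 * 1.645 * 3.068493
Width = 10.0953

10.0953


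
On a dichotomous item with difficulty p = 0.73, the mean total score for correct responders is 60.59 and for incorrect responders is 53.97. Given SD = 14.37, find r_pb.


q = 1 - p = 0.27
rpb = ((M1 - M0) / SD) * sqrt(p * q)
rpb = ((60.59 - 53.97) / 14.37) * sqrt(0.73 * 0.27)
rpb = 0.2045

0.2045


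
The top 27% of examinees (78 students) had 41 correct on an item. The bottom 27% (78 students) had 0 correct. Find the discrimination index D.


p_upper = 41/78 = 0.5256
p_lower = 0/78 = 0.0
D = 0.5256 - 0.0 = 0.5256

0.5256


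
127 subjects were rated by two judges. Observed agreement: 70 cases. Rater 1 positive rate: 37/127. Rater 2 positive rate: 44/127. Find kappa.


P_o = 70/127 = 0.551181
P_e = (37*44 + 90*83) / 16129 = 0.564077
kappa = (P_o - P_e) / (1 - P_e)
kappa = (0.551181 - 0.564077) / (1 - 0.564077)
kappa = -0.0296

-0.0296


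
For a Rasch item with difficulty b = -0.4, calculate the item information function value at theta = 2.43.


P = 1/(1+exp(-(2.43--0.4))) = 0.9443
I = P*(1-P) = 0.9443 * 0.0557
I = 0.0526

0.0526


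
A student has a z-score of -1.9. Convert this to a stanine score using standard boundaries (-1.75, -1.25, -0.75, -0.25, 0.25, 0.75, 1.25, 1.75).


Stanine boundaries: [-1.75, -1.25, -0.75, -0.25, 0.25, 0.75, 1.25, 1.75]
z = -1.9
Check each boundary:
  z < -1.75
  z < -1.25
  z < -0.75
  z < -0.25
  z < 0.25
  z < 0.75
  z < 1.25
  z < 1.75
Highest qualifying boundary gives stanine = 1

1


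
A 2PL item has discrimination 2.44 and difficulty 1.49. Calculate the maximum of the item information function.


For 2PL, max info at theta = b = 1.49
I_max = a^2 / 4 = 2.44^2 / 4
= 5.9536 / 4
I_max = 1.4884

1.4884


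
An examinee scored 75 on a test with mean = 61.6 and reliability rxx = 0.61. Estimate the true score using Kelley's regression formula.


T_est = rxx * X + (1 - rxx) * mean
T_est = 0.61 * 75 + 0.39 * 61.6
T_est = 45.75 + 24.024
T_est = 69.774

69.774


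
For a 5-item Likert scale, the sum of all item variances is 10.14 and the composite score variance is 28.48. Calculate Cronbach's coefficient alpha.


alpha = (k/(k-1)) * (1 - sum(si^2)/s_total^2)
= (5/4) * (1 - 10.14/28.48)
alpha = 0.805

0.805


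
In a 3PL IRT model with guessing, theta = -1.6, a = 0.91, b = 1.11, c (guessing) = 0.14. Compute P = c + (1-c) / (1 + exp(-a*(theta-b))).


logit = 0.91*(-1.6 - 1.11) = -2.4661
P* = 1/(1 + exp(--2.4661)) = 0.0783
P = 0.14 + (1 - 0.14) * 0.0783
P = 0.2073

0.2073


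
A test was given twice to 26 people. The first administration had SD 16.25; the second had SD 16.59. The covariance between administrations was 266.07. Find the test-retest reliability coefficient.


r = cov(X,Y) / (SD_X * SD_Y)
r = 266.07 / (16.25 * 16.59)
r = 266.07 / 269.5875
r = 0.987

0.987


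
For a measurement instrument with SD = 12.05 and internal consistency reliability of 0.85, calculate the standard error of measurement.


SEM = SD * sqrt(1 - rxx)
SEM = 12.05 * sqrt(1 - 0.85)
SEM = 12.05 * sqrt(0.15) = 12.05 * 0.387298
SEM = 4.6669

4.6669


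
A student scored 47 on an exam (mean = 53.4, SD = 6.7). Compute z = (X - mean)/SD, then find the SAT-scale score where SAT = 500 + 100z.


z = (X - mean) / SD = (47 - 53.4) / 6.7
z = -6.4 / 6.7
z = -0.9552
SAT-scale = SAT = 500 + 100z
Carry z at full precision (z = -6.4 / 6.7) into the conversion:
SAT-scale = 500 + 100 * (-6.4 / 6.7) = 500 + -640 / 6.7
SAT-scale = 500 + -95.5224
SAT-scale = 404.4776

404.4776


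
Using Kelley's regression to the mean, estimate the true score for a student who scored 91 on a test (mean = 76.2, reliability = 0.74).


T_est = rxx * X + (1 - rxx) * mean
T_est = 0.74 * 91 + 0.26 * 76.2
T_est = 67.34 + 19.812
T_est = 87.152

87.152


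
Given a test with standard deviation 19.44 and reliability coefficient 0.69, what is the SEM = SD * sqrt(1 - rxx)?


SEM = SD * sqrt(1 - rxx)
SEM = 19.44 * sqrt(1 - 0.69)
SEM = 19.44 * sqrt(0.31) = 19.44 * 0.556776
SEM = 10.8237

10.8237


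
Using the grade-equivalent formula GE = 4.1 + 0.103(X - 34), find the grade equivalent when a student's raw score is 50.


raw - median = 50 - 34 = 16
slope * diff = 0.103 * 16 = 1.648
GE = 4.1 + 1.648
GE = 5.748

5.748


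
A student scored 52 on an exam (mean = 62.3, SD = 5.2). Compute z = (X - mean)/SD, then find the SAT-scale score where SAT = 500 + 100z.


z = (X - mean) / SD = (52 - 62.3) / 5.2
z = -10.3 / 5.2
z = -1.9808
SAT-scale = SAT = 500 + 100z
Carry z at full precision (z = -10.3 / 5.2) into the conversion:
SAT-scale = 500 + 100 * (-10.3 / 5.2) = 500 + -1030 / 5.2
SAT-scale = 500 + -198.0769
SAT-scale = 301.9231

301.9231


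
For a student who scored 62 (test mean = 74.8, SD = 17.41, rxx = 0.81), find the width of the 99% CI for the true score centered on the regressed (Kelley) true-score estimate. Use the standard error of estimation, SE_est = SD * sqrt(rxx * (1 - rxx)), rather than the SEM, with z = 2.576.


True score estimate = 0.81*62 + 0.19*74.8 = 64.432
SE_est = SD * sqrt(rxx * (1 - rxx)) = 17.41 * sqrt(0.81 * 0.19) = 17.41 * sqrt(0.1539) = 6.829959
CI = T_est +/- z * SE_est, so width = 2 * z * SE_est = 2 * 2.576 * 6.829959
Width = 35.1879

35.1879


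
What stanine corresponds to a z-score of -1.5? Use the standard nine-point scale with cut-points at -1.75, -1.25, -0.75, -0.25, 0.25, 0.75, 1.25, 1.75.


Stanine boundaries: [-1.75, -1.25, -0.75, -0.25, 0.25, 0.75, 1.25, 1.75]
z = -1.5
Check each boundary:
  z >= -1.75 -> could be stanine 2
  z < -1.25
  z < -0.75
  z < -0.25
  z < 0.25
  z < 0.75
  z < 1.25
  z < 1.75
Highest qualifying boundary gives stanine = 2

2


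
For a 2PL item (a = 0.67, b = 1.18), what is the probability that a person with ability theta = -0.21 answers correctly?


a*(theta - b) = 0.67 * (-0.21 - 1.18) = -0.9313
exp(--0.9313) = 2.5378
P = 1 / (1 + 2.5378)
P = 0.2827

0.2827


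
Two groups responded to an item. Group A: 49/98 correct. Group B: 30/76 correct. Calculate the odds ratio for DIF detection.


Odds_A = 49/49 = 1.0
Odds_B = 30/46 = 0.6522
OR = Odds_A / Odds_B = 1.0 / 0.6522
Exactly, OR = (49 * 46) / (49 * 30) = 2254 / 1470
OR = 1.5333

1.5333


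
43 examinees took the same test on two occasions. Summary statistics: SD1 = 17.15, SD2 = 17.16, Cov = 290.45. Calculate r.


r = cov(X,Y) / (SD_X * SD_Y)
r = 290.45 / (17.15 * 17.16)
r = 290.45 / 294.294
r = 0.9869

0.9869


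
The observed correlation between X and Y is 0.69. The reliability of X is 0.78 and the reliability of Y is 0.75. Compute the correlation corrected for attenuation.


r_corrected = rxy / sqrt(rxx * ryy)
= 0.69 / sqrt(0.78 * 0.75)
= 0.69 / sqrt(0.585)
= 0.69 / 0.764853
r_corrected = 0.9021

0.9021


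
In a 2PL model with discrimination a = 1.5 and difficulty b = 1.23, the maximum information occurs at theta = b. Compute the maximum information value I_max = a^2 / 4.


For 2PL, max info at theta = b = 1.23
I_max = a^2 / 4 = 1.5^2 / 4
= 2.25 / 4
I_max = 0.5625

0.5625


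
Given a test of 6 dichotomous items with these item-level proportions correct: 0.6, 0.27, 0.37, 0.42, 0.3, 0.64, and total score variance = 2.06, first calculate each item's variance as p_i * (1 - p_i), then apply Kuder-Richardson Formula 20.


For each item, compute p_i * q_i:
  Item 1: 0.6 * 0.4 = 0.24
  Item 2: 0.27 * 0.73 = 0.1971
  Item 3: 0.37 * 0.63 = 0.2331
  Item 4: 0.42 * 0.58 = 0.2436
  Item 5: 0.3 * 0.7 = 0.21
  Item 6: 0.64 * 0.36 = 0.2304
Sum(p_i * q_i) = 0.24 + 0.1971 + 0.2331 + 0.2436 + 0.21 + 0.2304 = 1.3542
KR-20 = (k/(k-1)) * (1 - Sum(p_i*q_i) / Var_total)
= (6/5) * (1 - 1.3542/2.06)
= 1.2 * 0.3426
KR-20 = 0.4111

0.4111


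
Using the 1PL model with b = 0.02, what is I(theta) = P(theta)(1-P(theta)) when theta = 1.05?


P = 1/(1+exp(-(1.05-0.02))) = 0.7369
I = P*(1-P) = 0.7369 * 0.2631
I = 0.1939

0.1939


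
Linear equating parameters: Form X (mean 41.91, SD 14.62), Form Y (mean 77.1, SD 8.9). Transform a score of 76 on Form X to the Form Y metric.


slope = SD_Y / SD_X = 8.9 / 14.62 ~ 0.6088
intercept = mean_Y - slope * mean_X = 77.1 - (8.9 / 14.62) * 41.91 ~ 51.5871
Y = slope * X + intercept. To avoid rounding drift from the rounded slope/intercept, evaluate the equivalent form Y = mean_Y + SD_Y * (X - mean_X) / SD_X at full precision:
Y = 77.1 + 8.9 * (76 - 41.91) / 14.62
Y = 77.1 + 8.9 * 34.09 / 14.62
Y = 77.1 + 303.401 / 14.62
Y = 77.1 + 20.7525
Y = 97.8525

97.8525


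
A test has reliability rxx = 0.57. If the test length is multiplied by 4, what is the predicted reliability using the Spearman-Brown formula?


r_new = (n * rxx) / (1 + (n-1) * rxx)
r_new = (4 * 0.57) / (1 + 3 * 0.57)
r_new = 2.28 / 2.71
r_new = 0.8413

0.8413


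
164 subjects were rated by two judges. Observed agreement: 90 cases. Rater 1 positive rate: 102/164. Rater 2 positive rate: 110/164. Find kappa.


P_o = 90/164 = 0.54878
P_e = (102*110 + 62*54) / 26896 = 0.541642
kappa = (P_o - P_e) / (1 - P_e)
kappa = (0.54878 - 0.541642) / (1 - 0.541642)
kappa = 0.0156

0.0156


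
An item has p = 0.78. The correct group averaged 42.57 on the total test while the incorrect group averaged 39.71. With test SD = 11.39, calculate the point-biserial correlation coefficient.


q = 1 - p = 0.22
rpb = ((M1 - M0) / SD) * sqrt(p * q)
rpb = ((42.57 - 39.71) / 11.39) * sqrt(0.78 * 0.22)
rpb = 0.104

0.104


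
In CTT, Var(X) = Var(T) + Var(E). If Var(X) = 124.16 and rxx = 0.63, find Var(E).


var_true = rxx * var_obs = 0.63 * 124.16 = 78.2208
var_error = var_obs - var_true
var_error = 124.16 - 78.2208
var_error = 45.9392

45.9392


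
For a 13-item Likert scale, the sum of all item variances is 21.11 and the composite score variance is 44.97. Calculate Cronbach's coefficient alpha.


alpha = (k/(k-1)) * (1 - sum(si^2)/s_total^2)
= (13/12) * (1 - 21.11/44.97)
alpha = 0.5748

0.5748


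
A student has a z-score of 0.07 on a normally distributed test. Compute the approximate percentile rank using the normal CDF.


CDF(z) = 0.5 * (1 + erf(z/sqrt(2)))
erf(0.0495) = 0.0558
CDF = 0.5279
Percentile rank = 0.5279 * 100 = 52.79

52.79


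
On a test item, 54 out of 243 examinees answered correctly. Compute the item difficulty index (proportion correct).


Item difficulty p = number correct / total examinees
p = 54 / 243
p = 0.2222

0.2222


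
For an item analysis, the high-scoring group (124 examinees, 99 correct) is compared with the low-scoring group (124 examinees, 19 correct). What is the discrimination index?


p_upper = 99/124 = 0.7984
p_lower = 19/124 = 0.1532
D = 0.7984 - 0.1532 = 0.6452

0.6452


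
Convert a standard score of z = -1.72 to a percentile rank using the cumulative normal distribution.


CDF(z) = 0.5 * (1 + erf(z/sqrt(2)))
erf(-1.2162) = -0.9146
CDF = 0.0427
Percentile rank = 0.0427 * 100 = 4.27

4.27


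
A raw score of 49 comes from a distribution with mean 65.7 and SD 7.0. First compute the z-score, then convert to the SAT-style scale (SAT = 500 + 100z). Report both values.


z = (X - mean) / SD = (49 - 65.7) / 7.0
z = -16.7 / 7.0
z = -2.3857
SAT-scale = SAT = 500 + 100z
Carry z at full precision (z = -16.7 / 7.0) into the conversion:
SAT-scale = 500 + 100 * (-16.7 / 7.0) = 500 + -1670 / 7.0
SAT-scale = 500 + -238.5714
SAT-scale = 261.4286

261.4286


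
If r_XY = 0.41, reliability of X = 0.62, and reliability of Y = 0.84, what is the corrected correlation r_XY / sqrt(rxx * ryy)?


r_corrected = rxy / sqrt(rxx * ryy)
= 0.41 / sqrt(0.62 * 0.84)
= 0.41 / sqrt(0.5208)
= 0.41 / 0.721665
r_corrected = 0.5681

0.5681


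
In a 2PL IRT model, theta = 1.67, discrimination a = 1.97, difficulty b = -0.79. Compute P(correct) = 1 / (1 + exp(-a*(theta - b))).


a*(theta - b) = 1.97 * (1.67 - -0.79) = 4.8462
exp(-4.8462) = 0.0079
P = 1 / (1 + 0.0079)
P = 0.9922

0.9922


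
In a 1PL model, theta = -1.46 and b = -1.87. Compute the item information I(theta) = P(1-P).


P = 1/(1+exp(-(-1.46--1.87))) = 0.6011
I = P*(1-P) = 0.6011 * 0.3989
I = 0.2398

0.2398


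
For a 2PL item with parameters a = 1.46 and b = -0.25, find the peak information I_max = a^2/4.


For 2PL, max info at theta = b = -0.25
I_max = a^2 / 4 = 1.46^2 / 4
= 2.1316 / 4
I_max = 0.5329

0.5329


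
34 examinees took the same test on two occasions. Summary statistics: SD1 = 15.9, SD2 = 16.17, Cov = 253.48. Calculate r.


r = cov(X,Y) / (SD_X * SD_Y)
r = 253.48 / (15.9 * 16.17)
r = 253.48 / 257.103
r = 0.9859

0.9859


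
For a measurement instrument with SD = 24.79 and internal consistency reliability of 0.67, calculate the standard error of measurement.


SEM = SD * sqrt(1 - rxx)
SEM = 24.79 * sqrt(1 - 0.67)
SEM = 24.79 * sqrt(0.33) = 24.79 * 0.574456
SEM = 14.2408

14.2408


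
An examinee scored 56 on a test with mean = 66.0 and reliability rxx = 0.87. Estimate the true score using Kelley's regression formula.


T_est = rxx * X + (1 - rxx) * mean
T_est = 0.87 * 56 + 0.13 * 66.0
T_est = 48.72 + 8.58
T_est = 57.3

57.3


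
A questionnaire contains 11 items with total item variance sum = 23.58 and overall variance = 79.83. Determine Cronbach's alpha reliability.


alpha = (k/(k-1)) * (1 - sum(si^2)/s_total^2)
= (11/10) * (1 - 23.58/79.83)
alpha = 0.7751

0.7751


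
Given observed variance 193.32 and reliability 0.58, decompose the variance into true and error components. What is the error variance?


var_true = rxx * var_obs = 0.58 * 193.32 = 112.1256
var_error = var_obs - var_true
var_error = 193.32 - 112.1256
var_error = 81.1944

81.1944


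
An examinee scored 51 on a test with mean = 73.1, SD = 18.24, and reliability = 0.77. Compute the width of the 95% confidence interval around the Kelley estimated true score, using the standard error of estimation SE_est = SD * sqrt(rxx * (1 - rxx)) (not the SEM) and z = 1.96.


True score estimate = 0.77*51 + 0.23*73.1 = 56.083
SE_est = SD * sqrt(rxx * (1 - rxx)) = 18.24 * sqrt(0.77 * 0.23) = 18.24 * sqrt(0.1771) = 7.675985
CI = T_est +/- z * SE_est, so width = 2 * z * SE_est = 2 * 1.96 * 7.675985
Width = 30.0899

30.0899


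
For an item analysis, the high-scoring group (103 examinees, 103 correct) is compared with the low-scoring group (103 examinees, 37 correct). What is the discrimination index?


p_upper = 103/103 = 1.0
p_lower = 37/103 = 0.3592
D = 1.0 - 0.3592 = 0.6408

0.6408


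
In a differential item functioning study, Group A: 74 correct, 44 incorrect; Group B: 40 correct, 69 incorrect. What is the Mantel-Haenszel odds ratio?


Odds_A = 74/44 = 1.6818
Odds_B = 40/69 = 0.5797
OR = Odds_A / Odds_B = 1.6818 / 0.5797
Exactly, OR = (74 * 69) / (44 * 40) = 5106 / 1760
OR = 2.9011

2.9011


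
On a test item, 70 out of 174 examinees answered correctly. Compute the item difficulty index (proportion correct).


Item difficulty p = number correct / total examinees
p = 70 / 174
p = 0.4023

0.4023


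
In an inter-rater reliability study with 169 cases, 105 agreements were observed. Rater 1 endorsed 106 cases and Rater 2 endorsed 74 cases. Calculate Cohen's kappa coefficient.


P_o = 105/169 = 0.621302
P_e = (106*74 + 63*95) / 28561 = 0.484192
kappa = (P_o - P_e) / (1 - P_e)
kappa = (0.621302 - 0.484192) / (1 - 0.484192)
kappa = 0.2658

0.2658


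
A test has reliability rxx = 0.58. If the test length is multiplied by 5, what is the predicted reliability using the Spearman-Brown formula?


r_new = (n * rxx) / (1 + (n-1) * rxx)
r_new = (5 * 0.58) / (1 + 4 * 0.58)
r_new = 2.9 / 3.32
r_new = 0.8735

0.8735


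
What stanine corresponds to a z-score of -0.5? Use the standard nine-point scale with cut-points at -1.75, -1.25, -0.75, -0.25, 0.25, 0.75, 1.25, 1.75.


Stanine boundaries: [-1.75, -1.25, -0.75, -0.25, 0.25, 0.75, 1.25, 1.75]
z = -0.5
Check each boundary:
  z >= -1.75 -> could be stanine 2
  z >= -1.25 -> could be stanine 3
  z >= -0.75 -> could be stanine 4
  z < -0.25
  z < 0.25
  z < 0.75
  z < 1.25
  z < 1.75
Highest qualifying boundary gives stanine = 4

4


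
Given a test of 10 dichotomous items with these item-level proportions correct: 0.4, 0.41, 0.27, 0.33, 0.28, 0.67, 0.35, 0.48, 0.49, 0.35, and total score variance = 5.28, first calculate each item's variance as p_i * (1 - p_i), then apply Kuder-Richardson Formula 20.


For each item, compute p_i * q_i:
  Item 1: 0.4 * 0.6 = 0.24
  Item 2: 0.41 * 0.59 = 0.2419
  Item 3: 0.27 * 0.73 = 0.1971
  Item 4: 0.33 * 0.67 = 0.2211
  Item 5: 0.28 * 0.72 = 0.2016
  Item 6: 0.67 * 0.33 = 0.2211
  Item 7: 0.35 * 0.65 = 0.2275
  Item 8: 0.48 * 0.52 = 0.2496
  Item 9: 0.49 * 0.51 = 0.2499
  Item 10: 0.35 * 0.65 = 0.2275
Sum(p_i * q_i) = 0.24 + 0.2419 + 0.1971 + 0.2211 + 0.2016 + 0.2211 + 0.2275 + 0.2496 + 0.2499 + 0.2275 = 2.2773
KR-20 = (k/(k-1)) * (1 - Sum(p_i*q_i) / Var_total)
= (10/9) * (1 - 2.2773/5.28)
= 1.1111 * 0.5687
KR-20 = 0.6319

0.6319


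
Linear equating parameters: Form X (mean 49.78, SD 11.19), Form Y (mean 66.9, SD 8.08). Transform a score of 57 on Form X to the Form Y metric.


slope = SD_Y / SD_X = 8.08 / 11.19 ~ 0.7221
intercept = mean_Y - slope * mean_X = 66.9 - (8.08 / 11.19) * 49.78 ~ 30.9552
Y = slope * X + intercept. To avoid rounding drift from the rounded slope/intercept, evaluate the equivalent form Y = mean_Y + SD_Y * (X - mean_X) / SD_X at full precision:
Y = 66.9 + 8.08 * (57 - 49.78) / 11.19
Y = 66.9 + 8.08 * 7.22 / 11.19
Y = 66.9 + 58.3376 / 11.19
Y = 66.9 + 5.2134
Y = 72.1134

72.1134


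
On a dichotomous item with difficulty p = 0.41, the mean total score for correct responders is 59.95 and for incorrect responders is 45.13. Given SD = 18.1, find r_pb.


q = 1 - p = 0.59
rpb = ((M1 - M0) / SD) * sqrt(p * q)
rpb = ((59.95 - 45.13) / 18.1) * sqrt(0.41 * 0.59)
rpb = 0.4027

0.4027


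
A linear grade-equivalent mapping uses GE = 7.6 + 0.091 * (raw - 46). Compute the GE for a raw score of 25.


raw - median = 25 - 46 = -21
slope * diff = 0.091 * -21 = -1.911
GE = 7.6 + -1.911
GE = 5.689

5.689


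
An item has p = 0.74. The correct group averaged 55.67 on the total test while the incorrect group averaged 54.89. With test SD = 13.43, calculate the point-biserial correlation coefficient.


q = 1 - p = 0.26
rpb = ((M1 - M0) / SD) * sqrt(p * q)
rpb = ((55.67 - 54.89) / 13.43) * sqrt(0.74 * 0.26)
rpb = 0.0255

0.0255


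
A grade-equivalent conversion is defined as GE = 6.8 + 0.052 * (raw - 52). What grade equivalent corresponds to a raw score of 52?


raw - median = 52 - 52 = 0
slope * diff = 0.052 * 0 = 0.0
GE = 6.8 + 0.0
GE = 6.8

6.8


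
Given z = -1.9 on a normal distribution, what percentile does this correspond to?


CDF(z) = 0.5 * (1 + erf(z/sqrt(2)))
erf(-1.3435) = -0.9426
CDF = 0.0287
Percentile rank = 0.0287 * 100 = 2.87

2.87


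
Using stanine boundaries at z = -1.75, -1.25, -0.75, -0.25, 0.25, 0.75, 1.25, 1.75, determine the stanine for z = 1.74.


Stanine boundaries: [-1.75, -1.25, -0.75, -0.25, 0.25, 0.75, 1.25, 1.75]
z = 1.74
Check each boundary:
  z >= -1.75 -> could be stanine 2
  z >= -1.25 -> could be stanine 3
  z >= -0.75 -> could be stanine 4
  z >= -0.25 -> could be stanine 5
  z >= 0.25 -> could be stanine 6
  z >= 0.75 -> could be stanine 7
  z >= 1.25 -> could be stanine 8
  z < 1.75
Highest qualifying boundary gives stanine = 8

8


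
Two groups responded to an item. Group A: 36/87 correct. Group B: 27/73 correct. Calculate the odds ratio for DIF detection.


Odds_A = 36/51 = 0.7059
Odds_B = 27/46 = 0.587
OR = Odds_A / Odds_B = 0.7059 / 0.587
Exactly, OR = (36 * 46) / (51 * 27) = 1656 / 1377
OR = 1.2026

1.2026


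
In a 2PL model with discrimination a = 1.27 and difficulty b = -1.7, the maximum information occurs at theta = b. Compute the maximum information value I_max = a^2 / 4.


For 2PL, max info at theta = b = -1.7
I_max = a^2 / 4 = 1.27^2 / 4
= 1.6129 / 4
I_max = 0.4032

0.4032


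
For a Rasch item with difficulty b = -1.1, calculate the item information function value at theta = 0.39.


P = 1/(1+exp(-(0.39--1.1))) = 0.8161
I = P*(1-P) = 0.8161 * 0.1839
I = 0.1501

0.1501


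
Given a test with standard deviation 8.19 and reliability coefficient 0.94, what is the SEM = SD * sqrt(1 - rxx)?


SEM = SD * sqrt(1 - rxx)
SEM = 8.19 * sqrt(1 - 0.94)
SEM = 8.19 * sqrt(0.06) = 8.19 * 0.244949
SEM = 2.0061

2.0061


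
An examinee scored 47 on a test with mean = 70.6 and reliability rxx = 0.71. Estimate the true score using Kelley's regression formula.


T_est = rxx * X + (1 - rxx) * mean
T_est = 0.71 * 47 + 0.29 * 70.6
T_est = 33.37 + 20.474
T_est = 53.844

53.844


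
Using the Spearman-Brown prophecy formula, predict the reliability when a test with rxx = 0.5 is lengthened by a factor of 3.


r_new = (n * rxx) / (1 + (n-1) * rxx)
r_new = (3 * 0.5) / (1 + 2 * 0.5)
r_new = 1.5 / 2.0
r_new = 0.75

0.75


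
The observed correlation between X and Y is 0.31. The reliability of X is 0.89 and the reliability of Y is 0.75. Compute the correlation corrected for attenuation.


r_corrected = rxy / sqrt(rxx * ryy)
= 0.31 / sqrt(0.89 * 0.75)
= 0.31 / sqrt(0.6675)
= 0.31 / 0.817007
r_corrected = 0.3794

0.3794


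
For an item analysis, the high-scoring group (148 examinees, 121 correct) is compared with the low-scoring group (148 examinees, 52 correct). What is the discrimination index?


p_upper = 121/148 = 0.8176
p_lower = 52/148 = 0.3514
D = 0.8176 - 0.3514 = 0.4662

0.4662


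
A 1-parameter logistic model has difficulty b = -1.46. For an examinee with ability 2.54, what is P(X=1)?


theta - b = 2.54 - -1.46 = 4.0
exp(-(theta - b)) = exp(-4.0) = 0.0183
P = 1 / (1 + 0.0183)
P = 0.982

0.982


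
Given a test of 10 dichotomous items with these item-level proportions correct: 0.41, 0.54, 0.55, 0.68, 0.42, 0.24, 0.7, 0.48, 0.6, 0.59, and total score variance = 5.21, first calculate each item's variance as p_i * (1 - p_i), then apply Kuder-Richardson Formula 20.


For each item, compute p_i * q_i:
  Item 1: 0.41 * 0.59 = 0.2419
  Item 2: 0.54 * 0.46 = 0.2484
  Item 3: 0.55 * 0.45 = 0.2475
  Item 4: 0.68 * 0.32 = 0.2176
  Item 5: 0.42 * 0.58 = 0.2436
  Item 6: 0.24 * 0.76 = 0.1824
  Item 7: 0.7 * 0.3 = 0.21
  Item 8: 0.48 * 0.52 = 0.2496
  Item 9: 0.6 * 0.4 = 0.24
  Item 10: 0.59 * 0.41 = 0.2419
Sum(p_i * q_i) = 0.2419 + 0.2484 + 0.2475 + 0.2176 + 0.2436 + 0.1824 + 0.21 + 0.2496 + 0.24 + 0.2419 = 2.3229
KR-20 = (k/(k-1)) * (1 - Sum(p_i*q_i) / Var_total)
= (10/9) * (1 - 2.3229/5.21)
= 1.1111 * 0.5541
KR-20 = 0.6157

0.6157


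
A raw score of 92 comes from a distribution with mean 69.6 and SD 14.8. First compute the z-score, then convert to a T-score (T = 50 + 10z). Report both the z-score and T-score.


z = (X - mean) / SD = (92 - 69.6) / 14.8
z = 22.4 / 14.8
z = 1.5135
T-score = T = 50 + 10z
Carry z at full precision (z = 22.4 / 14.8) into the conversion:
T-score = 50 + 10 * (22.4 / 14.8) = 50 + 224 / 14.8
T-score = 50 + 15.1351
T-score = 65.1351

65.1351


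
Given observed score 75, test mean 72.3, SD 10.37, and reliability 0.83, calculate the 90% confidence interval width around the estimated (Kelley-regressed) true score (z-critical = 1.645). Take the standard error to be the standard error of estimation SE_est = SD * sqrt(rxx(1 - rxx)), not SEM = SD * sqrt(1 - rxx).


True score estimate = 0.83*75 + 0.17*72.3 = 74.541
SE_est = SD * sqrt(rxx * (1 - rxx)) = 10.37 * sqrt(0.83 * 0.17) = 10.37 * sqrt(0.1411) = 3.895312
CI = T_est +/- z * SE_est, so width = 2 * z * SE_est = 2 * 1.645 * 3.895312
Width = 12.8156

12.8156


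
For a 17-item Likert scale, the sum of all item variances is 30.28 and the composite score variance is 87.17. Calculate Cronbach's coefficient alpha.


alpha = (k/(k-1)) * (1 - sum(si^2)/s_total^2)
= (17/16) * (1 - 30.28/87.17)
alpha = 0.6934

0.6934


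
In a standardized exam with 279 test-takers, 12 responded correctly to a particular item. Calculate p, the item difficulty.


Item difficulty p = number correct / total examinees
p = 12 / 279
p = 0.043

0.043


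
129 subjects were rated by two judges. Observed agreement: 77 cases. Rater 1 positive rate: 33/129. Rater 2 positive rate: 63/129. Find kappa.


P_o = 77/129 = 0.596899
P_e = (33*63 + 96*66) / 16641 = 0.505679
kappa = (P_o - P_e) / (1 - P_e)
kappa = (0.596899 - 0.505679) / (1 - 0.505679)
kappa = 0.1845

0.1845


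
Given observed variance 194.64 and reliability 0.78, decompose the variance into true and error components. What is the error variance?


var_true = rxx * var_obs = 0.78 * 194.64 = 151.8192
var_error = var_obs - var_true
var_error = 194.64 - 151.8192
var_error = 42.8208

42.8208


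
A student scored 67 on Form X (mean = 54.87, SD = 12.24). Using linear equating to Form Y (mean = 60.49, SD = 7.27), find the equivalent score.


slope = SD_Y / SD_X = 7.27 / 12.24 ~ 0.594
intercept = mean_Y - slope * mean_X = 60.49 - (7.27 / 12.24) * 54.87 ~ 27.8997
Y = slope * X + intercept. To avoid rounding drift from the rounded slope/intercept, evaluate the equivalent form Y = mean_Y + SD_Y * (X - mean_X) / SD_X at full precision:
Y = 60.49 + 7.27 * (67 - 54.87) / 12.24
Y = 60.49 + 7.27 * 12.13 / 12.24
Y = 60.49 + 88.1851 / 12.24
Y = 60.49 + 7.2047
Y = 67.6947

67.6947
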